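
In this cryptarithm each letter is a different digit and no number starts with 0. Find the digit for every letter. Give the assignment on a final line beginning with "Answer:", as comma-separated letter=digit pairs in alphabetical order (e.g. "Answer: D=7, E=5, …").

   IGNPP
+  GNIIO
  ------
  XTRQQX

Step 1. [col 1: P + O ≡ X (mod 10)] column 1 (P + O ≡ X (mod 10), carry-in 0) doesn't pin O yet; pick O=8 and continue ⇒ O=8.
Step 2. [col 1: P + O ≡ X (mod 10)] no forcing yet in column 1 (carry-in 0); X=1 is free and consistent — try it ⇒ X=1.
Step 3. [col 1: P + O ≡ X (mod 10)] from column 1 (O=8, X=1, carry-in 0, digits 1,8 already taken and all letters distinct): P must equal 3, so P=3.
Step 4. [col 2: P + I ≡ Q (mod 10)] no forcing yet in column 2 (carry-in 1); I=5 is free and consistent — try it ⇒ I=5.
Step 5. [col 2: P + I ≡ Q (mod 10)] column 2 reads P+I+carry(1)=Q with P=3, I=5; with digits 1,3,5,8 already taken and all letters distinct, the only value for Q is 9. So Q=9.
Step 6. [col 3: N + I ≡ Q (mod 10)] in column 3 we have N+I≡Q with carry-in 0; given I=5, Q=9 and digits 1,3,5,8,9 already taken and all letters distinct, that pins N to 4 ⇒ N=4.
Step 7. [col 4: G + N ≡ R (mod 10)] several values work for R in column 4 (G + N ≡ R (mod 10), carry-in 0); try R=0, so R=0.
Step 8. [col 4: G + N ≡ R (mod 10)] column 4 reads G+N+carry(0)=R with N=4, R=0; with digits 0,1,3,4,5,8,9 already taken and all letters distinct, the only value for G is 6, so G=6.
Step 9. [col 5: I + G ≡ T (mod 10)] from column 5 (I=5, G=6, carry-in 1, digits 0,1,3,4,5,6,8,9 already taken and all letters distinct): T must equal 2, so T=2.

Answer: G=6, I=5, N=4, O=8, P=3, Q=9, R=0, T=2, X=1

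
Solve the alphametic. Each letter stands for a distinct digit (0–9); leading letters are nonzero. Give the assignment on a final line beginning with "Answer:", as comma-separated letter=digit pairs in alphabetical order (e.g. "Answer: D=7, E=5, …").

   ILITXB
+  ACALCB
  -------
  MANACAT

Step 1. [col 1: B + B ≡ T (mod 10)] several values work for T in column 1 (B + B ≡ T (mod 10), carry-in 0); try T=6. So T=6.
Step 2. [M] the sum has 7 digits but both addends have 6; that extra leading digit M is the final carry, namely 1, so M=1.
Step 3. [col 1: B + B ≡ T (mod 10)] B=3 is one option consistent with column 1 (B + B ≡ T (mod 10), carry-in 0) — take it, so B=3.
Step 4. [col 2: X + C ≡ A (mod 10)] A=2 is one option consistent with column 2 (X + C ≡ A (mod 10), carry-in 0) — take it, so A=2.
Step 5. [col 2: X + C ≡ A (mod 10)] column 2 (X + C ≡ A (mod 10), carry-in 0) doesn't pin X yet; pick X=7 and continue ⇒ X=7.
Step 6. [col 2: X + C ≡ A (mod 10)] in column 2 we have X+C≡A with carry-in 0; given X=7, A=2 and digits 1,2,3,6,7 already taken and all letters distinct, that pins C to 5. So C=5.
Step 7. [col 3: T + L ≡ C (mod 10)] column 3: given T=6, C=5, carry-in 1, and digits 1,2,3,5,6,7 already taken and all letters distinct, T+L≡C (mod 10) forces L=8. So L=8.
Step 8. [col 4: I + A ≡ A (mod 10)] in column 4 we have I+A≡A with carry-in 1; given A=2 and digits 1,2,3,5,6,7,8 already taken and all letters distinct, that pins I to 9. So I=9.
Step 9. [col 5: L + C ≡ N (mod 10)] column 5 reads L+C+carry(1)=N with L=8, C=5; with digits 1,2,3,5,6,7,8,9 already taken and all letters distinct, the only value for N is 4. So N=4.

Answer: A=2, B=3, C=5, I=9, L=8, M=1, N=4, T=6, X=7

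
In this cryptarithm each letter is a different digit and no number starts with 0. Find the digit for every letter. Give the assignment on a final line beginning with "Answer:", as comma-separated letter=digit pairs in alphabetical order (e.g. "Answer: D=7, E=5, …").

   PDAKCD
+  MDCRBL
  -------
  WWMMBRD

Step 1. [col 1: D + L ≡ D (mod 10)] from column 1 (nothing yet, carry-in 0, all letters distinct, none taken yet): L must equal 0. So L=0.
Step 2. [col 1: D + L ≡ D (mod 10)] column 1 (D + L ≡ D (mod 10), carry-in 0) doesn't pin D yet; pick D=6 and continue, so D=6.
Step 3. [col 2: C + B ≡ R (mod 10)] several values work for C in column 2 (C + B ≡ R (mod 10), carry-in 0); try C=4. So C=4.
Step 4. [W] adding two 6-digit numbers gives at most 6+1 digits, and here it does — W is that final carry and must be 1 ⇒ W=1.
Step 5. [col 2: C + B ≡ R (mod 10)] no forcing yet in column 2 (carry-in 0); R=2 is free and consistent — try it ⇒ R=2.
Step 6. [col 2: C + B ≡ R (mod 10)] in column 2 we have C+B≡R with carry-in 0; given C=4, R=2 and digits 0,1,2,4,6 already taken and all letters distinct, that pins B to 8. So B=8.
Step 7. [col 3: K + R ≡ B (mod 10)] column 3 reads K+R+carry(1)=B with R=2, B=8; with digits 0,1,2,4,6,8 already taken and all letters distinct, the only value for K is 5. So K=5.
Step 8. [col 4: A + C ≡ M (mod 10)] column 4 (A + C ≡ M (mod 10), carry-in 0) doesn't pin A yet; pick A=9 and continue, so A=9.
Step 9. [col 4: A + C ≡ M (mod 10)] column 4 reads A+C+carry(0)=M with A=9, C=4; with digits 0,1,2,4,5,6,8,9 already taken and all letters distinct, the only value for M is 3, so M=3.
Step 10. [col 6: P + M ≡ W (mod 10)] column 6 reads P+M+carry(1)=W with M=3, W=1; with digits 0,1,2,3,4,5,6,8,9 already taken and all letters distinct, the only value for P is 7. So P=7.

Answer: A=9, B=8, C=4, D=6, K=5, L=0, M=3, P=7, R=2, W=1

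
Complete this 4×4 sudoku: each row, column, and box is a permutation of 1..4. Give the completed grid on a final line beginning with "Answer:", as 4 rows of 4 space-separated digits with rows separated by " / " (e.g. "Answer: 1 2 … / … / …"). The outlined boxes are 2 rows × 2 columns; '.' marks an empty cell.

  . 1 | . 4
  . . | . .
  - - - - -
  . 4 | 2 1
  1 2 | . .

Step 1. [r1c3∈{3}] r1c3's peers cover all but 3. So r1c3=3.
Step 2. [r2c1∈{2,3,4}] across row 2, 4 lands solely at r2c1. So r2c1=4.
Step 3. [r4c3∈{4}] r4c3 is down to just 4. So r4c3=4.
Step 4. [r4c4∈{3}] r4c4's peers cover all but 3 ⇒ r4c4=3.
Step 5. [r3c1∈{3}] r3c1 has the single candidate 3, so r3c1=3.
Step 6. [r2c4∈{2}] nothing but 2 survives at r2c4, so r2c4=2.
Step 7. [r1c1∈{2}] r1c1's peers cover all but 2 ⇒ r1c1=2.
Step 8. [r2c2∈{3}] r2c2 has the single candidate 3 ⇒ r2c2=3.
Step 9. [r2c3∈{1}] only 1 remains possible at r2c3 ⇒ r2c3=1.

Answer: 2 1 3 4 / 4 3 1 2 / 3 4 2 1 / 1 2 4 3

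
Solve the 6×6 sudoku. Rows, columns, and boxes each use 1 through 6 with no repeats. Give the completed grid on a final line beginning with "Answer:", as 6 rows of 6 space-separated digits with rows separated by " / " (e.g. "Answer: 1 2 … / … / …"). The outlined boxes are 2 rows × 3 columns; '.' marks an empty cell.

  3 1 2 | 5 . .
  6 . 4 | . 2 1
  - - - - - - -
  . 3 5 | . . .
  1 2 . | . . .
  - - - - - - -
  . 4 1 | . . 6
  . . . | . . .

Step 1. [r6c3∈{3,6}] r6c3 is the only open cell in col 3 admitting 3 ⇒ r6c3=3.
Step 2. [r4c6∈{3,4,5}] r4c6 is the only open cell in col 6 admitting 3, so r4c6=3.
Step 3. [r6c6∈{2,4,5}] r6c6 is the only open cell in col 6 admitting 5, so r6c6=5.
Step 4. [r3c1∈{4}] only 4 remains possible at r3c1, so r3c1=4.
Step 5. [r1c5∈{4,6}] across row 1, 6 lands solely at r1c5, so r1c5=6.
Step 6. [r3c4∈{1,2,6}] r3c4 is the only open cell in row 3 admitting 6, so r3c4=6.
Step 7. [r6c4∈{1,2,4}] in col 4, 1 fits only at r6c4. So r6c4=1.
Step 8. [r5c4∈{2,3}] across col 4, 2 lands solely at r5c4. So r5c4=2.
Step 9. [r4c5∈{4,5}] in row 4, 5 fits only at r4c5. So r4c5=5.
Step 10. [r5c5∈{3}] nothing but 3 survives at r5c5, so r5c5=3.
Step 11. [r2c2∈{5}] r2c2 is down to just 5 ⇒ r2c2=5.
Step 12. [r4c3∈{6}] r4c3 has the single candidate 6, so r4c3=6.
Step 13. [r4c4∈{4}] r4c4 is down to just 4, so r4c4=4.
Step 14. [r1c6∈{4}] r1c6 is down to just 4 ⇒ r1c6=4.
Step 15. [r3c6∈{2}] nothing but 2 survives at r3c6 ⇒ r3c6=2.
Step 16. [r6c1∈{2}] r6c1's peers cover all but 2 ⇒ r6c1=2.
Step 17. [r6c2∈{6}] r6c2 has the single candidate 6 ⇒ r6c2=6.
Step 18. [r6c5∈{4}] nothing but 4 survives at r6c5 ⇒ r6c5=4.
Step 19. [r3c5∈{1}] r3c5's peers cover all but 1. So r3c5=1.
Step 20. [r5c1∈{5}] only 5 remains possible at r5c1 ⇒ r5c1=5.
Step 21. [r2c4∈{3}] only 3 remains possible at r2c4, so r2c4=3.

Answer: 3 1 2 5 6 4 / 6 5 4 3 2 1 / 4 3 5 6 1 2 / 1 2 6 4 5 3 / 5 4 1 2 3 6 / 2 6 3 1 4 5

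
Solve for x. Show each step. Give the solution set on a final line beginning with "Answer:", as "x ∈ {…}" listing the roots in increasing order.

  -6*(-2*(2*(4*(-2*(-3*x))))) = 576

Step 1. [-6*(-2*(2*(4*(-2*(-3*x))))) = 576] LHS = -6·(…); ÷-6 both sides ⇒ div: -2*(2*(4*(-2*(-3*x)))) = -96.
Step 2. [-2*(2*(4*(-2*(-3*x)))) = -96] -2 out front; divide by -2, so div: 2*(4*(-2*(-3*x))) = 48.
Step 3. [2*(4*(-2*(-3*x))) = 48] 2·(inner) — divide through by 2, so div: 4*(-2*(-3*x)) = 24.
Step 4. [4*(-2*(-3*x)) = 24] 4 out front; divide by 4, so div: -2*(-3*x) = 6.
Step 5. [-2*(-3*x) = 6] -2·(inner) — divide through by -2. So div: -3*x = -3.
Step 6. [-3*x = -3] LHS = -3·(…); ÷-3 both sides. So div: x = 1.

Answer: x ∈ {1}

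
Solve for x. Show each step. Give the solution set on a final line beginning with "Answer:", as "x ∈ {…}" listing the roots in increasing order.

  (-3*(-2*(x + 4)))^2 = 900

Step 1. [(-3*(-2*(x + 4)))^2 = 900] √ both sides: 900 ≥ 0 gives two branches. So sqrt: -3*(-2*(x + 4)) = 30 or -30.
Step 2. [-3*(-2*(x + 4)) = 30 or -30] divide by the outer -3, so div: -2*(x + 4) = -10 or 10.
Step 3. [-2*(x + 4) = -10 or 10] leading coefficient -2: divide by -2 ⇒ div: x + 4 = 5 or -5.
Step 4. [x + 4 = 5 or -5] the outer +4 inverts by subtracting 4 ⇒ sub: x = 1 or -9.

Answer: x ∈ {-9, 1}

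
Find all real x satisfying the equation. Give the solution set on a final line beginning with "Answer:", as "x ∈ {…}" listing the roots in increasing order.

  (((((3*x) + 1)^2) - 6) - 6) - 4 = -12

Step 1. [(((((3*x) + 1)^2) - 6) - 6) - 4 = -12] peel the -4: add 4 from each side ⇒ sub: ((((3*x) + 1)^2) - 6) - 6 = -8.
Step 2. [((((3*x) + 1)^2) - 6) - 6 = -8] -6 is outermost — add 6 both sides. So sub: (((3*x) + 1)^2) - 6 = -2.
Step 3. [(((3*x) + 1)^2) - 6 = -2] -6 is outermost — add 6 both sides ⇒ sub: ((3*x) + 1)^2 = 4.
Step 4. [((3*x) + 1)^2 = 4] LHS squared, RHS 4 ≥ 0: apply √ (±). So sqrt: (3*x) + 1 = 2 or -2.
Step 5. [(3*x) + 1 = 2 or -2] subtract 1: x sits inside (… + 1), so sub: 3*x = 1 or -3.
Step 6. [3*x = 1 or -3] leading coefficient 3: divide by 3. So div: x = 1/3 or -1.

Answer: x ∈ {-1, 1/3}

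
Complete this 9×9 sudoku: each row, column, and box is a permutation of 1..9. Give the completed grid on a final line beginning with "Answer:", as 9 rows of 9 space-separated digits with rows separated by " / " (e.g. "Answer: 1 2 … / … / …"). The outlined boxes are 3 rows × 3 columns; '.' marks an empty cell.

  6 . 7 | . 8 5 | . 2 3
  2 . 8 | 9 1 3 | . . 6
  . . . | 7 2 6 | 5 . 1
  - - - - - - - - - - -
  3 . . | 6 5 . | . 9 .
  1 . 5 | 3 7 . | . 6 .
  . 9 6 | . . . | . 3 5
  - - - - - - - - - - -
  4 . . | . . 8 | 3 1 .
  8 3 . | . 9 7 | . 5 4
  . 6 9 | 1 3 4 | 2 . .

Step 1. [r3c2∈{4}] r3c2 is down to just 4, so r3c2=4.
Step 2. [r5c7∈{4,8}] in row 5, 4 fits only at r5c7 ⇒ r5c7=4.
Step 3. [r7c3∈{2}] r7c3's peers cover all but 2. So r7c3=2.
Step 4. [r2c7∈{7}] r2c7 is down to just 7, so r2c7=7.
Step 5. [r4c9∈{2,7,8}] across box 6, 7 lands solely at r4c9, so r4c9=7.
Step 6. [r6c4∈{2,4,8}] 8 has one home in col 4: r6c4, so r6c4=8.
Step 7. [r4c7∈{1,8}] in col 7, 8 fits only at r4c7, so r4c7=8.
Step 8. [r6c6∈{1,2}] across row 6, 2 lands solely at r6c6 ⇒ r6c6=2.
Step 9. [r9c8∈{7,8}] across col 8, 7 lands solely at r9c8 ⇒ r9c8=7.
Step 10. [r5c2∈{2,8}] r5c2 is the only open cell in row 5 admitting 8, so r5c2=8.
Step 11. [r7c4∈{5}] r7c4 has the single candidate 5. So r7c4=5.
Step 12. [r4c3∈{4}] r4c3 has the single candidate 4 ⇒ r4c3=4.
Step 13. [r4c2∈{2}] only 2 remains possible at r4c2. So r4c2=2.
Step 14. [r3c8∈{8}] r3c8 has the single candidate 8, so r3c8=8.
Step 15. [r9c9∈{8}] only 8 remains possible at r9c9. So r9c9=8.
Step 16. [r4c6∈{1}] only 1 remains possible at r4c6, so r4c6=1.
Step 17. [r5c6∈{9}] r5c6 has the single candidate 9 ⇒ r5c6=9.
Step 18. [r8c3∈{1}] r8c3 has the single candidate 1. So r8c3=1.
Step 19. [r1c4∈{4}] only 4 remains possible at r1c4, so r1c4=4.
Step 20. [r3c3∈{3}] only 3 remains possible at r3c3 ⇒ r3c3=3.
Step 21. [r3c1∈{9}] r3c1 is down to just 9 ⇒ r3c1=9.
Step 22. [r7c9∈{9}] only 9 remains possible at r7c9. So r7c9=9.
Step 23. [r8c4∈{2}] nothing but 2 survives at r8c4 ⇒ r8c4=2.
Step 24. [r8c7∈{6}] r8c7's peers cover all but 6, so r8c7=6.
Step 25. [r1c7∈{9}] r1c7's peers cover all but 9. So r1c7=9.
Step 26. [r7c2∈{7}] r7c2 is down to just 7. So r7c2=7.
Step 27. [r6c7∈{1}] r6c7 has the single candidate 1 ⇒ r6c7=1.
Step 28. [r6c1∈{7}] only 7 remains possible at r6c1, so r6c1=7.
Step 29. [r1c2∈{1}] only 1 remains possible at r1c2, so r1c2=1.
Step 30. [r6c5∈{4}] only 4 remains possible at r6c5. So r6c5=4.
Step 31. [r9c1∈{5}] r9c1 has the single candidate 5 ⇒ r9c1=5.
Step 32. [r7c5∈{6}] r7c5's peers cover all but 6 ⇒ r7c5=6.
Step 33. [r2c8∈{4}] only 4 remains possible at r2c8. So r2c8=4.
Step 34. [r5c9∈{2}] only 2 remains possible at r5c9. So r5c9=2.
Step 35. [r2c2∈{5}] r2c2 is down to just 5 ⇒ r2c2=5.

Answer: 6 1 7 4 8 5 9 2 3 / 2 5 8 9 1 3 7 4 6 / 9 4 3 7 2 6 5 8 1 / 3 2 4 6 5 1 8 9 7 / 1 8 5 3 7 9 4 6 2 / 7 9 6 8 4 2 1 3 5 / 4 7 2 5 6 8 3 1 9 / 8 3 1 2 9 7 6 5 4 / 5 6 9 1 3 4 2 7 8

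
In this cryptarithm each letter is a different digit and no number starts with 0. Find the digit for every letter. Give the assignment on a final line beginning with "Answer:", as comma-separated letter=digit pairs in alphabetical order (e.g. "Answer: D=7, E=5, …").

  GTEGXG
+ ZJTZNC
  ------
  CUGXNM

Step 1. [col 1: G + C ≡ M (mod 10)] several values work for G in column 1 (G + C ≡ M (mod 10), carry-in 0); try G=7, so G=7.
Step 2. [col 1: G + C ≡ M (mod 10)] several values work for C in column 1 (G + C ≡ M (mod 10), carry-in 0); try C=8, so C=8.
Step 3. [col 1: G + C ≡ M (mod 10)] in column 1 we have G+C≡M with carry-in 0; given G=7, C=8 and digits 7,8 already taken and all letters distinct, that pins M to 5, so M=5.
Step 4. [col 2: X + N ≡ N (mod 10)] column 2 reads X+N+carry(1)=N with nothing yet; with digits 5,7,8 already taken and all letters distinct, the only value for X is 9. So X=9.
Step 5. [col 2: X + N ≡ N (mod 10)] several values work for N in column 2 (X + N ≡ N (mod 10), carry-in 1); try N=0. So N=0.
Step 6. [col 3: G + Z ≡ X (mod 10)] column 3 reads G+Z+carry(1)=X with G=7, X=9; with digits 0,5,7,8,9 already taken and all letters distinct, the only value for Z is 1. So Z=1.
Step 7. [col 4: E + T ≡ G (mod 10)] several values work for T in column 4 (E + T ≡ G (mod 10), carry-in 0); try T=4 ⇒ T=4.
Step 8. [col 4: E + T ≡ G (mod 10)] in column 4 we have E+T≡G with carry-in 0; given T=4, G=7 and digits 0,1,4,5,7,8,9 already taken and all letters distinct, that pins E to 3 ⇒ E=3.
Step 9. [col 5: T + J ≡ U (mod 10)] from column 5 (T=4, carry-in 0, digits 0,1,3,4,5,7,8,9 already taken and all letters distinct): J must equal 2, so J=2.
Step 10. [col 5: T + J ≡ U (mod 10)] in column 5 we have T+J≡U with carry-in 0; given T=4, J=2 and digits 0,1,2,3,4,5,7,8,9 already taken and all letters distinct, that pins U to 6 ⇒ U=6.

Answer: C=8, E=3, G=7, J=2, M=5, N=0, T=4, U=6, X=9, Z=1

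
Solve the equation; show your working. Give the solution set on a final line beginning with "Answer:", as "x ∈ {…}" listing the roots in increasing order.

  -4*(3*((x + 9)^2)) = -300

Step 1. [-4*(3*((x + 9)^2)) = -300] -4·(inner) — divide through by -4. So div: 3*((x + 9)^2) = 75.
Step 2. [3*((x + 9)^2) = 75] 3 out front; divide by 3, so div: (x + 9)^2 = 25.
Step 3. [(x + 9)^2 = 25] √ both sides: 25 ≥ 0 gives two branches ⇒ sqrt: x + 9 = 5 or -5.
Step 4. [x + 9 = 5 or -5] the outer +9 inverts by subtracting 9 ⇒ sub: x = -4 or -14.

Answer: x ∈ {-14, -4}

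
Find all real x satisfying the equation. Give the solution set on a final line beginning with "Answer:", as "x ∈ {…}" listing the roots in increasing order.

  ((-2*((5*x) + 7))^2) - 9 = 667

Step 1. [((-2*((5*x) + 7))^2) - 9 = 667] -9 is outermost — add 9 both sides ⇒ sub: (-2*((5*x) + 7))^2 = 676.
Step 2. [(-2*((5*x) + 7))^2 = 676] √ both sides: 676 ≥ 0 gives two branches ⇒ sqrt: -2*((5*x) + 7) = 26 or -26.
Step 3. [-2*((5*x) + 7) = 26 or -26] leading coefficient -2: divide by -2 ⇒ div: (5*x) + 7 = -13 or 13.
Step 4. [(5*x) + 7 = -13 or 13] +7 is outermost — subtract 7 both sides ⇒ sub: 5*x = -20 or 6.
Step 5. [5*x = -20 or 6] divide by the outer 5, so div: x = -4 or 6/5.

Answer: x ∈ {-4, 6/5}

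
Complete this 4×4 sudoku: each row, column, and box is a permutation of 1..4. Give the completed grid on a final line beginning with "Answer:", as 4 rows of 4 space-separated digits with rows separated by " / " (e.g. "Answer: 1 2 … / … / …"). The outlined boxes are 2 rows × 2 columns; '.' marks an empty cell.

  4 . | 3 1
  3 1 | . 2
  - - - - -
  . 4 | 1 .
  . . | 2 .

Step 1. [r3c4∈{3}] r3c4's peers cover all but 3. So r3c4=3.
Step 2. [r4c4∈{4}] r4c4's peers cover all but 4. So r4c4=4.
Step 3. [r3c1∈{2}] only 2 remains possible at r3c1 ⇒ r3c1=2.
Step 4. [r1c2∈{2}] r1c2 has the single candidate 2 ⇒ r1c2=2.
Step 5. [r4c2∈{3}] r4c2 has the single candidate 3. So r4c2=3.
Step 6. [r4c1∈{1}] only 1 remains possible at r4c1 ⇒ r4c1=1.
Step 7. [r2c3∈{4}] r2c3's peers cover all but 4. So r2c3=4.

Answer: 4 2 3 1 / 3 1 4 2 / 2 4 1 3 / 1 3 2 4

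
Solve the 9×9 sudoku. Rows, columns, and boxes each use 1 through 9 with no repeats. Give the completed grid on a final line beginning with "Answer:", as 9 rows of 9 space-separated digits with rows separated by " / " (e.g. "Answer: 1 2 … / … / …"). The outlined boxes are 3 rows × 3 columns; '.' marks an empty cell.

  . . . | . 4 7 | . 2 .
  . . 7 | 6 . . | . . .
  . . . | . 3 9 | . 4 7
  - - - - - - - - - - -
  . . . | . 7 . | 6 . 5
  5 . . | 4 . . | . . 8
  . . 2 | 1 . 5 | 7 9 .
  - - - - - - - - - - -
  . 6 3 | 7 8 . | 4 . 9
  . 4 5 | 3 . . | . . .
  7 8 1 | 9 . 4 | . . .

Step 1. [r6c1∈{3,4,6,8}] across row 6, 8 lands solely at r6c1, so r6c1=8.
Step 2. [r1c9∈{1,3,6}] across box 3, 6 lands solely at r1c9, so r1c9=6.
Step 3. [r6c2∈{3}] r6c2 has the single candidate 3 ⇒ r6c2=3.
Step 4. [r5c7∈{1,2,3}] across box 6, 2 lands solely at r5c7. So r5c7=2.
Step 5. [r9c5∈{2,5,6}] r9c5 is the only open cell in box 8 admitting 5. So r9c5=5.
Step 6. [r2c1∈{1,2,3,4,9}] r2c1 is the only open cell in row 2 admitting 4. So r2c1=4.
Step 7. [r9c7∈{3}] r9c7's peers cover all but 3, so r9c7=3.
Step 8. [r5c3∈{6,9}] box 4 places 6 nowhere but r5c3 ⇒ r5c3=6.
Step 9. [r8c6∈{1,2,6}] r8c6 is the only open cell in col 6 admitting 6. So r8c6=6.
Step 10. [r7c1∈{2}] only 2 remains possible at r7c1. So r7c1=2.
Step 11. [r7c6∈{1}] nothing but 1 survives at r7c6, so r7c6=1.
Step 12. [r2c5∈{1,2}] across col 5, 1 lands solely at r2c5 ⇒ r2c5=1.
Step 13. [r8c9∈{1,2}] 1 has one home in col 9: r8c9. So r8c9=1.
Step 14. [r8c7∈{8}] r8c7 is down to just 8. So r8c7=8.
Step 15. [r2c8∈{3,5,8}] in col 8, 8 fits only at r2c8. So r2c8=8.
Step 16. [r4c6∈{2,3,8}] col 6 places 8 nowhere but r4c6, so r4c6=8.
Step 17. [r8c1∈{9}] only 9 remains possible at r8c1 ⇒ r8c1=9.
Step 18. [r4c1∈{1}] r4c1 has the single candidate 1, so r4c1=1.
Step 19. [r4c2∈{9}] nothing but 9 survives at r4c2. So r4c2=9.
Step 20. [r3c3∈{8}] r3c3 has the single candidate 8. So r3c3=8.
Step 21. [r2c6∈{2}] nothing but 2 survives at r2c6. So r2c6=2.
Step 22. [r2c2∈{5}] r2c2's peers cover all but 5, so r2c2=5.
Step 23. [r1c2∈{1}] r1c2 is down to just 1, so r1c2=1.
Step 24. [r3c4∈{5}] nothing but 5 survives at r3c4, so r3c4=5.
Step 25. [r5c8∈{1,3}] row 5 places 1 nowhere but r5c8, so r5c8=1.
Step 26. [r1c3∈{9}] r1c3's peers cover all but 9, so r1c3=9.
Step 27. [r1c4∈{8}] r1c4 has the single candidate 8 ⇒ r1c4=8.
Step 28. [r5c6∈{3}] r5c6 has the single candidate 3, so r5c6=3.
Step 29. [r9c8∈{6}] r9c8 is down to just 6, so r9c8=6.
Step 30. [r4c8∈{3}] r4c8 is down to just 3, so r4c8=3.
Step 31. [r7c8∈{5}] nothing but 5 survives at r7c8, so r7c8=5.
Step 32. [r4c4∈{2}] only 2 remains possible at r4c4. So r4c4=2.
Step 33. [r3c1∈{6}] only 6 remains possible at r3c1 ⇒ r3c1=6.
Step 34. [r4c3∈{4}] r4c3 has the single candidate 4. So r4c3=4.
Step 35. [r9c9∈{2}] r9c9's peers cover all but 2. So r9c9=2.
Step 36. [r8c8∈{7}] nothing but 7 survives at r8c8 ⇒ r8c8=7.
Step 37. [r1c7∈{5}] r1c7's peers cover all but 5, so r1c7=5.
Step 38. [r8c5∈{2}] r8c5 is down to just 2, so r8c5=2.
Step 39. [r6c9∈{4}] r6c9 has the single candidate 4, so r6c9=4.
Step 40. [r2c7∈{9}] r2c7 has the single candidate 9, so r2c7=9.
Step 41. [r3c2∈{2}] r3c2's peers cover all but 2, so r3c2=2.
Step 42. [r1c1∈{3}] r1c1's peers cover all but 3 ⇒ r1c1=3.
Step 43. [r5c2∈{7}] nothing but 7 survives at r5c2. So r5c2=7.
Step 44. [r2c9∈{3}] r2c9 is down to just 3 ⇒ r2c9=3.
Step 45. [r3c7∈{1}] only 1 remains possible at r3c7, so r3c7=1.
Step 46. [r6c5∈{6}] only 6 remains possible at r6c5. So r6c5=6.
Step 47. [r5c5∈{9}] r5c5 is down to just 9 ⇒ r5c5=9.

Answer: 3 1 9 8 4 7 5 2 6 / 4 5 7 6 1 2 9 8 3 / 6 2 8 5 3 9 1 4 7 / 1 9 4 2 7 8 6 3 5 / 5 7 6 4 9 3 2 1 8 / 8 3 2 1 6 5 7 9 4 / 2 6 3 7 8 1 4 5 9 / 9 4 5 3 2 6 8 7 1 / 7 8 1 9 5 4 3 6 2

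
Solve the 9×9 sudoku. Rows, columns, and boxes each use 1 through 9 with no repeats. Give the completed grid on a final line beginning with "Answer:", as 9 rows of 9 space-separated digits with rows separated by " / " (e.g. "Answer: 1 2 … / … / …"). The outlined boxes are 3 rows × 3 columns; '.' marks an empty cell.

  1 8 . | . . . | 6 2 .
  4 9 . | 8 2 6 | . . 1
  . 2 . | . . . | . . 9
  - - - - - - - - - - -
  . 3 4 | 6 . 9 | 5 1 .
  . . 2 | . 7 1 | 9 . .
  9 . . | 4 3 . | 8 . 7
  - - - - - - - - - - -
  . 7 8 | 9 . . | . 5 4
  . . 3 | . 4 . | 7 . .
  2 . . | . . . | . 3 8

Step 1. [r5c4∈{5}] only 5 remains possible at r5c4. So r5c4=5.
Step 2. [r5c2∈{6}] r5c2 has the single candidate 6 ⇒ r5c2=6.
Step 3. [r2c3∈{5,7}] in row 2, 5 fits only at r2c3, so r2c3=5.
Step 4. [r3c1∈{3,6,7}] in col 1, 3 fits only at r3c1. So r3c1=3.
Step 5. [r9c7∈{1}] only 1 remains possible at r9c7, so r9c7=1.
Step 6. [r8c4∈{1,2}] r8c4 is the only open cell in col 4 admitting 2 ⇒ r8c4=2.
Step 7. [r1c6∈{3,4,5,7}] across row 1, 4 lands solely at r1c6. So r1c6=4.
Step 8. [r8c1∈{5,6}] col 1 places 5 nowhere but r8c1 ⇒ r8c1=5.
Step 9. [r9c4∈{7}] r9c4 has the single candidate 7 ⇒ r9c4=7.
Step 10. [r3c6∈{5,7}] across col 6, 7 lands solely at r3c6, so r3c6=7.
Step 11. [r3c5∈{1,5}] r3c5 is the only open cell in row 3 admitting 5, so r3c5=5.
Step 12. [r7c1∈{6}] r7c1's peers cover all but 6. So r7c1=6.
Step 13. [r1c9∈{3,5}] in row 1, 5 fits only at r1c9 ⇒ r1c9=5.
Step 14. [r6c2∈{1,5}] 5 has one home in row 6: r6c2 ⇒ r6c2=5.
Step 15. [r5c8∈{4}] only 4 remains possible at r5c8 ⇒ r5c8=4.
Step 16. [r8c8∈{6,9}] 9 has one home in row 8: r8c8, so r8c8=9.
Step 17. [r4c5∈{8}] r4c5 is down to just 8, so r4c5=8.
Step 18. [r3c7∈{4}] r3c7's peers cover all but 4 ⇒ r3c7=4.
Step 19. [r6c8∈{6}] only 6 remains possible at r6c8. So r6c8=6.
Step 20. [r6c6∈{2}] r6c6 has the single candidate 2. So r6c6=2.
Step 21. [r5c1∈{8}] nothing but 8 survives at r5c1. So r5c1=8.
Step 22. [r9c6∈{5}] only 5 remains possible at r9c6 ⇒ r9c6=5.
Step 23. [r7c7∈{2}] r7c7 is down to just 2 ⇒ r7c7=2.
Step 24. [r4c1∈{7}] only 7 remains possible at r4c1, so r4c1=7.
Step 25. [r6c3∈{1}] r6c3 has the single candidate 1 ⇒ r6c3=1.
Step 26. [r1c4∈{3}] nothing but 3 survives at r1c4 ⇒ r1c4=3.
Step 27. [r3c4∈{1}] r3c4 has the single candidate 1. So r3c4=1.
Step 28. [r4c9∈{2}] r4c9 has the single candidate 2 ⇒ r4c9=2.
Step 29. [r8c6∈{8}] nothing but 8 survives at r8c6. So r8c6=8.
Step 30. [r1c5∈{9}] r1c5's peers cover all but 9, so r1c5=9.
Step 31. [r8c9∈{6}] r8c9 is down to just 6 ⇒ r8c9=6.
Step 32. [r7c6∈{3}] r7c6's peers cover all but 3. So r7c6=3.
Step 33. [r8c2∈{1}] nothing but 1 survives at r8c2. So r8c2=1.
Step 34. [r2c7∈{3}] nothing but 3 survives at r2c7, so r2c7=3.
Step 35. [r9c3∈{9}] only 9 remains possible at r9c3, so r9c3=9.
Step 36. [r3c8∈{8}] r3c8 has the single candidate 8 ⇒ r3c8=8.
Step 37. [r5c9∈{3}] nothing but 3 survives at r5c9, so r5c9=3.
Step 38. [r9c5∈{6}] r9c5 has the single candidate 6 ⇒ r9c5=6.
Step 39. [r9c2∈{4}] nothing but 4 survives at r9c2. So r9c2=4.
Step 40. [r1c3∈{7}] only 7 remains possible at r1c3 ⇒ r1c3=7.
Step 41. [r7c5∈{1}] nothing but 1 survives at r7c5. So r7c5=1.
Step 42. [r3c3∈{6}] r3c3 has the single candidate 6. So r3c3=6.
Step 43. [r2c8∈{7}] nothing but 7 survives at r2c8, so r2c8=7.

Answer: 1 8 7 3 9 4 6 2 5 / 4 9 5 8 2 6 3 7 1 / 3 2 6 1 5 7 4 8 9 / 7 3 4 6 8 9 5 1 2 / 8 6 2 5 7 1 9 4 3 / 9 5 1 4 3 2 8 6 7 / 6 7 8 9 1 3 2 5 4 / 5 1 3 2 4 8 7 9 6 / 2 4 9 7 6 5 1 3 8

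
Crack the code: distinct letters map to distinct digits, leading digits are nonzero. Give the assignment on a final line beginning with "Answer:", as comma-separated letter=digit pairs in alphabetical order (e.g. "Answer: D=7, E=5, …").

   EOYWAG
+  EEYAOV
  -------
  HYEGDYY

Step 1. [H] H is the leading digit of a 7-digit sum of two 6-digit numbers; the final carry is exactly 1 ⇒ H=1.
Step 2. [col 1: G + V ≡ Y (mod 10)] no forcing yet in column 1 (carry-in 0); G=8 is free and consistent — try it ⇒ G=8.
Step 3. [col 1: G + V ≡ Y (mod 10)] column 1 (G + V ≡ Y (mod 10), carry-in 0) doesn't pin V yet; pick V=6 and continue ⇒ V=6.
Step 4. [col 1: G + V ≡ Y (mod 10)] column 1: given G=8, V=6, carry-in 0, and digits 1,6,8 already taken and all letters distinct, G+V≡Y (mod 10) forces Y=4 ⇒ Y=4.
Step 5. [col 2: A + O ≡ Y (mod 10)] no forcing yet in column 2 (carry-in 1); O=0 is free and consistent — try it, so O=0.
Step 6. [col 2: A + O ≡ Y (mod 10)] from column 2 (O=0, Y=4, carry-in 1, digits 0,1,4,6,8 already taken and all letters distinct): A must equal 3, so A=3.
Step 7. [col 3: W + A ≡ D (mod 10)] D=5 is one option consistent with column 3 (W + A ≡ D (mod 10), carry-in 0) — take it, so D=5.
Step 8. [col 3: W + A ≡ D (mod 10)] column 3: given A=3, D=5, carry-in 0, and digits 0,1,3,4,5,6,8 already taken and all letters distinct, W+A≡D (mod 10) forces W=2 ⇒ W=2.
Step 9. [col 5: O + E ≡ E (mod 10)] no forcing yet in column 5 (carry-in 0); E=7 is free and consistent — try it, so E=7.

Answer: A=3, D=5, E=7, G=8, H=1, O=0, V=6, W=2, Y=4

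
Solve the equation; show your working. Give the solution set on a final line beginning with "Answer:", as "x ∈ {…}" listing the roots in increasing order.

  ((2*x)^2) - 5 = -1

Step 1. [((2*x)^2) - 5 = -1] 5 comes off first (add 5). So sub: (2*x)^2 = 4.
Step 2. [(2*x)^2 = 4] 4 ≥ 0, LHS is (·)² — take ±√, so sqrt: 2*x = 2 or -2.
Step 3. [2*x = 2 or -2] 2 out front; divide by 2, so div: x = 1 or -1.

Answer: x ∈ {-1, 1}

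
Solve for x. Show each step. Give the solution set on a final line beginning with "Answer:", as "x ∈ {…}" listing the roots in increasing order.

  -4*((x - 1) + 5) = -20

Step 1. [-4*((x - 1) + 5) = -20] -4 out front; divide by -4, so div: (x - 1) + 5 = 5.
Step 2. [(x - 1) + 5 = 5] the outer +5 inverts by subtracting 5, so sub: x - 1 = 0.
Step 3. [x - 1 = 0] the outer -1 inverts by adding 1 ⇒ sub: x = 1.

Answer: x ∈ {1}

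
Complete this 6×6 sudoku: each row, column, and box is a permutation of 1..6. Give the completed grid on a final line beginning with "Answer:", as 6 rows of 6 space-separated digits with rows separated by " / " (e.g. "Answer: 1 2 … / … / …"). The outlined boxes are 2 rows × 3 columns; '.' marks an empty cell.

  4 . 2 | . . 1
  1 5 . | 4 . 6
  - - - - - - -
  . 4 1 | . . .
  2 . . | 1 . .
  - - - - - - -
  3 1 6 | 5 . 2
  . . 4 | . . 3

Step 1. [r3c1∈{5,6}] col 1 places 6 nowhere but r3c1, so r3c1=6.
Step 2. [r1c4∈{3}] r1c4 is down to just 3 ⇒ r1c4=3.
Step 3. [r4c5∈{3,4,5,6}] 6 has one home in row 4: r4c5 ⇒ r4c5=6.
Step 4. [r3c5∈{2,3,5}] across row 3, 3 lands solely at r3c5. So r3c5=3.
Step 5. [r4c3∈{3,5}] in col 3, 5 fits only at r4c3, so r4c3=5.
Step 6. [r2c5∈{2}] nothing but 2 survives at r2c5. So r2c5=2.
Step 7. [r2c3∈{3}] r2c3 is down to just 3 ⇒ r2c3=3.
Step 8. [r6c1∈{5}] only 5 remains possible at r6c1. So r6c1=5.
Step 9. [r5c5∈{4}] only 4 remains possible at r5c5. So r5c5=4.
Step 10. [r4c6∈{4}] r4c6's peers cover all but 4, so r4c6=4.
Step 11. [r3c4∈{2}] only 2 remains possible at r3c4 ⇒ r3c4=2.
Step 12. [r6c2∈{2}] only 2 remains possible at r6c2. So r6c2=2.
Step 13. [r4c2∈{3}] r4c2 has the single candidate 3 ⇒ r4c2=3.
Step 14. [r6c5∈{1}] r6c5's peers cover all but 1 ⇒ r6c5=1.
Step 15. [r6c4∈{6}] nothing but 6 survives at r6c4 ⇒ r6c4=6.
Step 16. [r3c6∈{5}] r3c6's peers cover all but 5, so r3c6=5.
Step 17. [r1c2∈{6}] r1c2 has the single candidate 6, so r1c2=6.
Step 18. [r1c5∈{5}] r1c5's peers cover all but 5. So r1c5=5.

Answer: 4 6 2 3 5 1 / 1 5 3 4 2 6 / 6 4 1 2 3 5 / 2 3 5 1 6 4 / 3 1 6 5 4 2 / 5 2 4 6 1 3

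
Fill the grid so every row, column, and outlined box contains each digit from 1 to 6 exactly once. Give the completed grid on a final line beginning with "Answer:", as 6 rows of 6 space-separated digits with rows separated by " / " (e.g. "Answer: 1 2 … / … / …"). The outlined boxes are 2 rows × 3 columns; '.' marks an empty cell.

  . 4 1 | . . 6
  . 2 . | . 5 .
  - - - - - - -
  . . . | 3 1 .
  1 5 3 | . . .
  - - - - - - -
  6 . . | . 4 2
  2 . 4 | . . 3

Step 1. [r4c6∈{4}] r4c6 has the single candidate 4 ⇒ r4c6=4.
Step 2. [r6c4∈{1,5,6}] row 6 places 5 nowhere but r6c4. So r6c4=5.
Step 3. [r1c5∈{2,3}] r1c5 is the only open cell in col 5 admitting 3, so r1c5=3.
Step 4. [r4c5∈{2,6}] across col 5, 2 lands solely at r4c5 ⇒ r4c5=2.
Step 5. [r5c4∈{1}] r5c4 is down to just 1. So r5c4=1.
Step 6. [r3c2∈{6}] nothing but 6 survives at r3c2, so r3c2=6.
Step 7. [r6c5∈{6}] r6c5 has the single candidate 6 ⇒ r6c5=6.
Step 8. [r3c1∈{4}] r3c1 is down to just 4, so r3c1=4.
Step 9. [r5c2∈{3}] r5c2 is down to just 3, so r5c2=3.
Step 10. [r2c3∈{6}] r2c3's peers cover all but 6 ⇒ r2c3=6.
Step 11. [r2c4∈{4}] r2c4 has the single candidate 4 ⇒ r2c4=4.
Step 12. [r3c3∈{2}] only 2 remains possible at r3c3. So r3c3=2.
Step 13. [r2c1∈{3}] nothing but 3 survives at r2c1 ⇒ r2c1=3.
Step 14. [r3c6∈{5}] r3c6 is down to just 5 ⇒ r3c6=5.
Step 15. [r2c6∈{1}] r2c6 is down to just 1, so r2c6=1.
Step 16. [r1c4∈{2}] nothing but 2 survives at r1c4 ⇒ r1c4=2.
Step 17. [r1c1∈{5}] r1c1's peers cover all but 5 ⇒ r1c1=5.
Step 18. [r4c4∈{6}] r4c4's peers cover all but 6, so r4c4=6.
Step 19. [r5c3∈{5}] only 5 remains possible at r5c3. So r5c3=5.
Step 20. [r6c2∈{1}] nothing but 1 survives at r6c2. So r6c2=1.

Answer: 5 4 1 2 3 6 / 3 2 6 4 5 1 / 4 6 2 3 1 5 / 1 5 3 6 2 4 / 6 3 5 1 4 2 / 2 1 4 5 6 3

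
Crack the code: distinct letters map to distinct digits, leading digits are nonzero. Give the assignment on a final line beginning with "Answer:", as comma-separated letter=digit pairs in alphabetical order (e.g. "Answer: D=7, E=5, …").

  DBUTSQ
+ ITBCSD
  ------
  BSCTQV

Step 1. [col 1: Q + D ≡ V (mod 10)] several values work for V in column 1 (Q + D ≡ V (mod 10), carry-in 0); try V=9 ⇒ V=9.
Step 2. [col 1: Q + D ≡ V (mod 10)] several values work for Q in column 1 (Q + D ≡ V (mod 10), carry-in 0); try Q=8, so Q=8.
Step 3. [col 1: Q + D ≡ V (mod 10)] in column 1 we have Q+D≡V with carry-in 0; given Q=8, V=9 and digits 8,9 already taken and all letters distinct, that pins D to 1. So D=1.
Step 4. [col 2: S + S ≡ Q (mod 10)] column 2: given Q=8, carry-in 0, and digits 1,8,9 already taken and all letters distinct, S+S≡Q (mod 10) forces S=4. So S=4.
Step 5. [col 3: T + C ≡ T (mod 10)] from column 3 (nothing yet, carry-in 0, digits 1,4,8,9 already taken and all letters distinct): C must equal 0 ⇒ C=0.
Step 6. [col 3: T + C ≡ T (mod 10)] several values work for T in column 3 (T + C ≡ T (mod 10), carry-in 0); try T=6, so T=6.
Step 7. [col 4: U + B ≡ C (mod 10)] B=7 is one option consistent with column 4 (U + B ≡ C (mod 10), carry-in 0) — take it. So B=7.
Step 8. [col 4: U + B ≡ C (mod 10)] from column 4 (B=7, C=0, carry-in 0, digits 0,1,4,6,7,8,9 already taken and all letters distinct): U must equal 3. So U=3.
Step 9. [col 6: D + I ≡ B (mod 10)] from column 6 (D=1, B=7, carry-in 1, digits 0,1,3,4,6,7,8,9 already taken and all letters distinct): I must equal 5 ⇒ I=5.

Answer: B=7, C=0, D=1, I=5, Q=8, S=4, T=6, U=3, V=9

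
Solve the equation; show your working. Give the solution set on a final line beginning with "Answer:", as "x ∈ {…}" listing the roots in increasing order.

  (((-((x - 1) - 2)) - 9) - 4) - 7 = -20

Step 1. [(((-((x - 1) - 2)) - 9) - 4) - 7 = -20] 7 comes off first (add 7). So sub: ((-((x - 1) - 2)) - 9) - 4 = -13.
Step 2. [((-((x - 1) - 2)) - 9) - 4 = -13] add 4: x sits inside (… - 4), so sub: (-((x - 1) - 2)) - 9 = -9.
Step 3. [(-((x - 1) - 2)) - 9 = -9] -9 is outermost — add 9 both sides, so sub: -((x - 1) - 2) = 0.
Step 4. [-((x - 1) - 2) = 0] flip signs both sides. So neg: (x - 1) - 2 = 0.
Step 5. [(x - 1) - 2 = 0] the outer -2 inverts by adding 2 ⇒ sub: x - 1 = 2.
Step 6. [x - 1 = 2] peel the -1: add 1 from each side ⇒ sub: x = 3.

Answer: x ∈ {3}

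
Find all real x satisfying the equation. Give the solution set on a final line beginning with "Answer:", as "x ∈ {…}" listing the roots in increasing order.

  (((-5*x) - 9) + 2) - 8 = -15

Step 1. [(((-5*x) - 9) + 2) - 8 = -15] peel the -8: add 8 from each side, so sub: ((-5*x) - 9) + 2 = -7.
Step 2. [((-5*x) - 9) + 2 = -7] peel the +2: subtract 2 from each side ⇒ sub: (-5*x) - 9 = -9.
Step 3. [(-5*x) - 9 = -9] -9 is outermost — add 9 both sides, so sub: -5*x = 0.
Step 4. [-5*x = 0] leading coefficient -5: divide by -5, so div: x = 0.

Answer: x ∈ {0}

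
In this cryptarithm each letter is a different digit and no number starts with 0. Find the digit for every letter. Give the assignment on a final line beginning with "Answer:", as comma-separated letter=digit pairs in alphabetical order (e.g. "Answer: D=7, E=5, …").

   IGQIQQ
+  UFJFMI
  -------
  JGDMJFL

Step 1. [col 1: Q + I ≡ L (mod 10)] column 1 (Q + I ≡ L (mod 10), carry-in 0) doesn't pin L yet; pick L=7 and continue. So L=7.
Step 2. [col 1: Q + I ≡ L (mod 10)] Q=2 is one option consistent with column 1 (Q + I ≡ L (mod 10), carry-in 0) — take it, so Q=2.
Step 3. [J] the sum has 7 digits but both addends have 6; that extra leading digit J is the final carry, namely 1, so J=1.
Step 4. [col 1: Q + I ≡ L (mod 10)] column 1 reads Q+I+carry(0)=L with Q=2, L=7; with digits 1,2,7 already taken and all letters distinct, the only value for I is 5, so I=5.
Step 5. [col 2: Q + M ≡ F (mod 10)] column 2 (Q + M ≡ F (mod 10), carry-in 0) doesn't pin M yet; pick M=4 and continue ⇒ M=4.
Step 6. [col 2: Q + M ≡ F (mod 10)] from column 2 (Q=2, M=4, carry-in 0, digits 1,2,4,5,7 already taken and all letters distinct): F must equal 6, so F=6.
Step 7. [col 5: G + F ≡ D (mod 10)] in column 5 we have G+F≡D with carry-in 0; given F=6 and digits 1,2,4,5,6,7 already taken and all letters distinct, that pins D to 9. So D=9.
Step 8. [col 5: G + F ≡ D (mod 10)] column 5 reads G+F+carry(0)=D with F=6, D=9; with digits 1,2,4,5,6,7,9 already taken and all letters distinct, the only value for G is 3, so G=3.
Step 9. [col 6: I + U ≡ G (mod 10)] from column 6 (I=5, G=3, carry-in 0, digits 1,2,3,4,5,6,7,9 already taken and all letters distinct): U must equal 8 ⇒ U=8.

Answer: D=9, F=6, G=3, I=5, J=1, L=7, M=4, Q=2, U=8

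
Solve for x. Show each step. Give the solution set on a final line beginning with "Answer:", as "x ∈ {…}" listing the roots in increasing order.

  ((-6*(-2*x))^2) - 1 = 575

Step 1. [((-6*(-2*x))^2) - 1 = 575] 1 comes off first (add 1) ⇒ sub: (-6*(-2*x))^2 = 576.
Step 2. [(-6*(-2*x))^2 = 576] 576 ≥ 0, LHS is (·)² — take ±√, so sqrt: -6*(-2*x) = 24 or -24.
Step 3. [-6*(-2*x) = 24 or -24] divide by the outer -6. So div: -2*x = -4 or 4.
Step 4. [-2*x = -4 or 4] divide by the outer -2. So div: x = 2 or -2.

Answer: x ∈ {-2, 2}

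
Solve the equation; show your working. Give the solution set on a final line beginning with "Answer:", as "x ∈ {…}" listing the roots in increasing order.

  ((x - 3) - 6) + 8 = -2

Step 1. [((x - 3) - 6) + 8 = -2] peel the +8: subtract 8 from each side, so sub: (x - 3) - 6 = -10.
Step 2. [(x - 3) - 6 = -10] 6 comes off first (add 6) ⇒ sub: x - 3 = -4.
Step 3. [x - 3 = -4] peel the -3: add 3 from each side. So sub: x = -1.

Answer: x ∈ {-1}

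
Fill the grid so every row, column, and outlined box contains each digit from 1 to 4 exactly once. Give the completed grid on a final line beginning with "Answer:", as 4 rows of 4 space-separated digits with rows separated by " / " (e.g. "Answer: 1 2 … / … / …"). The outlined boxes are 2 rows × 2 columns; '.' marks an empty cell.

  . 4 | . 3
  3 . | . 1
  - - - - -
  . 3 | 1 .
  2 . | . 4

Step 1. [r2c2∈{2}] nothing but 2 survives at r2c2. So r2c2=2.
Step 2. [r3c1∈{4}] r3c1's peers cover all but 4, so r3c1=4.
Step 3. [r4c2∈{1}] r4c2 is down to just 1 ⇒ r4c2=1.
Step 4. [r1c3∈{2}] nothing but 2 survives at r1c3 ⇒ r1c3=2.
Step 5. [r1c1∈{1}] r1c1 is down to just 1 ⇒ r1c1=1.
Step 6. [r3c4∈{2}] r3c4 has the single candidate 2 ⇒ r3c4=2.
Step 7. [r4c3∈{3}] nothing but 3 survives at r4c3, so r4c3=3.
Step 8. [r2c3∈{4}] nothing but 4 survives at r2c3 ⇒ r2c3=4.

Answer: 1 4 2 3 / 3 2 4 1 / 4 3 1 2 / 2 1 3 4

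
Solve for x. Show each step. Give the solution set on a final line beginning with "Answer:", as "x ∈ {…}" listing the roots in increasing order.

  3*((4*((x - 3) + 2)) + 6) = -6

Step 1. [3*((4*((x - 3) + 2)) + 6) = -6] 3 out front; divide by 3. So div: (4*((x - 3) + 2)) + 6 = -2.
Step 2. [(4*((x - 3) + 2)) + 6 = -2] peel the +6: subtract 6 from each side, so sub: 4*((x - 3) + 2) = -8.
Step 3. [4*((x - 3) + 2) = -8] leading coefficient 4: divide by 4, so div: (x - 3) + 2 = -2.
Step 4. [(x - 3) + 2 = -2] subtract 2: x sits inside (… + 2). So sub: x - 3 = -4.
Step 5. [x - 3 = -4] peel the -3: add 3 from each side ⇒ sub: x = -1.

Answer: x ∈ {-1}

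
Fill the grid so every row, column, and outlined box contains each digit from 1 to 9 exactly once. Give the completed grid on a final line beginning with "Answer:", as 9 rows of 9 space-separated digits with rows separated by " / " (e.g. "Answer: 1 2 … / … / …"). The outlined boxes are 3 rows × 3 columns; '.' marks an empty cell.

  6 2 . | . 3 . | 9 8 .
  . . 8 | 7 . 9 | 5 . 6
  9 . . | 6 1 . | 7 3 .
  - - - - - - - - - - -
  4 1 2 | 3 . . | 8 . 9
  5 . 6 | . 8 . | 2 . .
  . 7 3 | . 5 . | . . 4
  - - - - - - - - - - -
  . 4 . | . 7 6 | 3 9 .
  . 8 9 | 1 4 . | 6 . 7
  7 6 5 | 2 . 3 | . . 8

Step 1. [r6c7∈{1}] r6c7 is down to just 1 ⇒ r6c7=1.
Step 2. [r7c9∈{1,2,5}] in col 9, 5 fits only at r7c9, so r7c9=5.
Step 3. [r2c8∈{1,2,4}] across row 2, 4 lands solely at r2c8 ⇒ r2c8=4.
Step 4. [r2c1∈{1,3}] row 2 places 1 nowhere but r2c1. So r2c1=1.
Step 5. [r3c6∈{2,4,5,8}] across row 3, 8 lands solely at r3c6, so r3c6=8.
Step 6. [r4c8∈{5,6,7}] row 4 places 5 nowhere but r4c8. So r4c8=5.
Step 7. [r5c6∈{1,4,7}] across row 5, 1 lands solely at r5c6, so r5c6=1.
Step 8. [r1c6∈{4,5}] col 6 places 4 nowhere but r1c6, so r1c6=4.
Step 9. [r8c8∈{2}] r8c8's peers cover all but 2. So r8c8=2.
Step 10. [r5c2∈{9}] only 9 remains possible at r5c2 ⇒ r5c2=9.
Step 11. [r4c5∈{6}] only 6 remains possible at r4c5, so r4c5=6.
Step 12. [r5c9∈{3}] r5c9 has the single candidate 3. So r5c9=3.
Step 13. [r1c3∈{7}] r1c3's peers cover all but 7. So r1c3=7.
Step 14. [r1c9∈{1}] nothing but 1 survives at r1c9, so r1c9=1.
Step 15. [r9c5∈{9}] nothing but 9 survives at r9c5, so r9c5=9.
Step 16. [r6c6∈{2}] nothing but 2 survives at r6c6, so r6c6=2.
Step 17. [r3c2∈{5}] nothing but 5 survives at r3c2, so r3c2=5.
Step 18. [r3c9∈{2}] only 2 remains possible at r3c9, so r3c9=2.
Step 19. [r2c2∈{3}] only 3 remains possible at r2c2 ⇒ r2c2=3.
Step 20. [r3c3∈{4}] r3c3's peers cover all but 4 ⇒ r3c3=4.
Step 21. [r7c4∈{8}] r7c4 has the single candidate 8. So r7c4=8.
Step 22. [r9c8∈{1}] nothing but 1 survives at r9c8 ⇒ r9c8=1.
Step 23. [r7c3∈{1}] r7c3 has the single candidate 1 ⇒ r7c3=1.
Step 24. [r6c1∈{8}] nothing but 8 survives at r6c1. So r6c1=8.
Step 25. [r2c5∈{2}] r2c5 is down to just 2 ⇒ r2c5=2.
Step 26. [r5c4∈{4}] r5c4's peers cover all but 4. So r5c4=4.
Step 27. [r4c6∈{7}] nothing but 7 survives at r4c6, so r4c6=7.
Step 28. [r8c1∈{3}] r8c1's peers cover all but 3, so r8c1=3.
Step 29. [r8c6∈{5}] r8c6's peers cover all but 5. So r8c6=5.
Step 30. [r5c8∈{7}] r5c8's peers cover all but 7 ⇒ r5c8=7.
Step 31. [r6c4∈{9}] nothing but 9 survives at r6c4, so r6c4=9.
Step 32. [r7c1∈{2}] only 2 remains possible at r7c1, so r7c1=2.
Step 33. [r1c4∈{5}] r1c4 has the single candidate 5. So r1c4=5.
Step 34. [r9c7∈{4}] r9c7 is down to just 4. So r9c7=4.
Step 35. [r6c8∈{6}] r6c8 is down to just 6. So r6c8=6.

Answer: 6 2 7 5 3 4 9 8 1 / 1 3 8 7 2 9 5 4 6 / 9 5 4 6 1 8 7 3 2 / 4 1 2 3 6 7 8 5 9 / 5 9 6 4 8 1 2 7 3 / 8 7 3 9 5 2 1 6 4 / 2 4 1 8 7 6 3 9 5 / 3 8 9 1 4 5 6 2 7 / 7 6 5 2 9 3 4 1 8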